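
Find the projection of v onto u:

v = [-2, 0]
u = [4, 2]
proj_u(v) = [-8/5, -4/5]

v·u = (-2)(4) + (0)(2) = -8
u·u = (4)² + (2)² = 20
proj_u(v) = (v·u / u·u) × u = (-8/20) × u = (-2/5) × u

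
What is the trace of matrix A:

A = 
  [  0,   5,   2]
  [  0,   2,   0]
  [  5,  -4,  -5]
-3

tr(A) = 0 + 2 + -5 = -3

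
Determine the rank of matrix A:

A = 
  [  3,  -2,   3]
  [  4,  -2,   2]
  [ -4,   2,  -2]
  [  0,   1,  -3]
Row reduce:
R2 → R2 - (4/3)·R1
R3 → R3 + (4/3)·R1
R3 → R3 + (1)·R2
R4 → R4 - (3/2)·R2
REF = 
  [  3,  -2,   3]
  [  0, 2/3,  -2]
  [  0,   0,   0]
  [  0,   0,   0]
Pivot columns: 1, 2 → 2 pivots.

rank(A) = 2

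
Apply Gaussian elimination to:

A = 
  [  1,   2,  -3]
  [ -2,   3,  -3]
Row operations:
R2 → R2 + (2)·R1

Resulting echelon form:
REF = 
  [  1,   2,  -3]
  [  0,   7,  -9]

Rank = 2 (number of non-zero pivot rows).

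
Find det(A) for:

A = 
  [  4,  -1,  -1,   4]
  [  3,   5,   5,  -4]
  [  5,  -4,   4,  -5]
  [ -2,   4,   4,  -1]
Cofactor expansion along row 1: det(A) = a₁₁M₁₁ - a₁₂M₁₂ + a₁₃M₁₃ - a₁₄M₁₄

M₁₁ = det[[5, 5, -4]; [-4, 4, -5]; [4, 4, -1]]
  = (5)·((4)(-1) - (-5)(4)) - (5)·((-4)(-1) - (-5)(4)) + (-4)·((-4)(4) - (4)(4))
  = (5)(16) - (5)(24) + (-4)(-32)
  = 88
M₁₂ = det[[3, 5, -4]; [5, 4, -5]; [-2, 4, -1]]
  = (3)·((4)(-1) - (-5)(4)) - (5)·((5)(-1) - (-5)(-2)) + (-4)·((5)(4) - (4)(-2))
  = (3)(16) - (5)(-15) + (-4)(28)
  = 11
M₁₃ = det[[3, 5, -4]; [5, -4, -5]; [-2, 4, -1]]
  = (3)·((-4)(-1) - (-5)(4)) - (5)·((5)(-1) - (-5)(-2)) + (-4)·((5)(4) - (-4)(-2))
  = (3)(24) - (5)(-15) + (-4)(12)
  = 99
M₁₄ = det[[3, 5, 5]; [5, -4, 4]; [-2, 4, 4]]
  = (3)·((-4)(4) - (4)(4)) - (5)·((5)(4) - (4)(-2)) + (5)·((5)(4) - (-4)(-2))
  = (3)(-32) - (5)(28) + (5)(12)
  = -176

det(A) = (4)(88) - (-1)(11) + (-1)(99) - (4)(-176) = 968

det(A) = 968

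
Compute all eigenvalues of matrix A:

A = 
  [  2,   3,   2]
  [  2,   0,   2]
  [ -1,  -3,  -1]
λ = 0, 1, 0

Characteristic polynomial: det(λI - A) = λ³ - λ²
The constant term is 0, so λ = 0 is a root: p(λ) = λ(λ² - λ)
λ² - λ = λ(λ - 1)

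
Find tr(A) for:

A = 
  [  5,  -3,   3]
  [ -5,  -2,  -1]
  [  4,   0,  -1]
2

tr(A) = 5 + -2 + -1 = 2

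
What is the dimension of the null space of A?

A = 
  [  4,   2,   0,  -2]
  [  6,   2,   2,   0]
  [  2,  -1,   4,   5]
nullity(A) = 2

Row reduce:
R2 → R2 - (3/2)·R1
R3 → R3 - (1/2)·R1
R3 → R3 - (2)·R2
REF = 
  [  4,   2,   0,  -2]
  [  0,  -1,   2,   3]
  [  0,   0,   0,   0]
Pivot columns: 1, 2 → 2 pivots.
rank(A) = 2, so nullity(A) = 4 - 2 = 2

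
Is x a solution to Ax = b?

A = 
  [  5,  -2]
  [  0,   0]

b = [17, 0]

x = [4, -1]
No

Ax = [22, 0] ≠ b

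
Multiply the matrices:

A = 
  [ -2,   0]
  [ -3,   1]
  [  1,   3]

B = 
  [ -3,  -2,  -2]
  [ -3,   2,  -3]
AB = 
  [  6,   4,   4]
  [  6,   8,   3]
  [-12,   4, -11]

A is 3×2 and B is 2×3, so AB is 3×3. Each entry is (row of A)·(column of B):
AB[1,1] = (-2)(-3) + (0)(-3) = 6
AB[1,2] = (-2)(-2) + (0)(2) = 4
AB[1,3] = (-2)(-2) + (0)(-3) = 4
AB[2,1] = (-3)(-3) + (1)(-3) = 6
AB[2,2] = (-3)(-2) + (1)(2) = 8
AB[2,3] = (-3)(-2) + (1)(-3) = 3
AB[3,1] = (1)(-3) + (3)(-3) = -12
AB[3,2] = (1)(-2) + (3)(2) = 4
AB[3,3] = (1)(-2) + (3)(-3) = -11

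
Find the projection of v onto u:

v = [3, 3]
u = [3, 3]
proj_u(v) = [3, 3]

v·u = (3)(3) + (3)(3) = 18
u·u = (3)² + (3)² = 18
proj_u(v) = (v·u / u·u) × u = (18/18) × u = (1) × u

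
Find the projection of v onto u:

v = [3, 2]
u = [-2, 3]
proj_u(v) = [0, 0]

v·u = (3)(-2) + (2)(3) = 0
u·u = (-2)² + (3)² = 13
proj_u(v) = (v·u / u·u) × u = (0/13) × u = (0) × u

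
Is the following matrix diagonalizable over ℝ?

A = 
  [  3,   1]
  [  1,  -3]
Yes

tr(A) = 0, det(A) = -10
Characteristic polynomial: λ² - tr(A)λ + det(A) = λ² - 10
λ² - 10 = 0  ⇒  λ = (0 ± √((0)² - 4·(-10)))/2 = (0 ± √(40))/2
  = √10,  -√10
Eigenvalues: √10, -√10  (≈ 3.162, -3.162)
The two irrational eigenvalues are distinct (simple), so each has alg. mult. = geom. mult. = 1.
Sum of geometric multiplicities equals n, so A has n independent eigenvectors.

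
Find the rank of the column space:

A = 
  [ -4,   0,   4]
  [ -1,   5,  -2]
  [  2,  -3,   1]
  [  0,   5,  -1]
Row reduce:
R2 → R2 - (1/4)·R1
R3 → R3 + (1/2)·R1
R3 → R3 + (3/5)·R2
R4 → R4 - (1)·R2
R4 → R4 - (5/3)·R3
REF = 
  [ -4,   0,   4]
  [  0,   5,  -3]
  [  0,   0, 6/5]
  [  0,   0,   0]
Pivot columns: 1, 2, 3 → 3 pivots.
dim(Col(A)) = number of pivot columns = 3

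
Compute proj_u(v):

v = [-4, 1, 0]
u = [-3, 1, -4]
proj_u(v) = [-3/2, 1/2, -2]

v·u = (-4)(-3) + (1)(1) + (0)(-4) = 13
u·u = (-3)² + (1)² + (-4)² = 26
proj_u(v) = (v·u / u·u) × u = (13/26) × u = (1/2) × u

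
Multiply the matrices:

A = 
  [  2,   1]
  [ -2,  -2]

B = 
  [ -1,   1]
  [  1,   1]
AB = 
  [ -1,   3]
  [  0,  -4]

A is 2×2 and B is 2×2, so AB is 2×2. Each entry is (row of A)·(column of B):
AB[1,1] = (2)(-1) + (1)(1) = -1
AB[1,2] = (2)(1) + (1)(1) = 3
AB[2,1] = (-2)(-1) + (-2)(1) = 0
AB[2,2] = (-2)(1) + (-2)(1) = -4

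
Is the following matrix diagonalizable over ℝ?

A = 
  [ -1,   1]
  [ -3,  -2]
No

tr(A) = -3, det(A) = 5
Characteristic polynomial: λ² - tr(A)λ + det(A) = λ² + 3λ + 5
λ² + 3λ + 5 = 0  ⇒  λ = (-3 ± √((3)² - 4·(5)))/2 = (-3 ± √(-11))/2
  = (-3 + i√11)/2,  (-3 - i√11)/2
Eigenvalues: (-3 + i√11)/2, (-3 - i√11)/2  (≈ -1.5 + 1.658i, -1.5 - 1.658i)
Has complex eigenvalues (not diagonalizable over ℝ).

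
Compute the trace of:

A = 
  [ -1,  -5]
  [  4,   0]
-1

tr(A) = -1 + 0 = -1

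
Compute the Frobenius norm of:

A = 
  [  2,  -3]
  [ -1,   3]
||A||_F = 4.796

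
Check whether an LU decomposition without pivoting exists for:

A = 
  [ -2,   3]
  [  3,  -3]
Yes.
A[1,1] = -2 ≠ 0, so Gaussian elimination proceeds without a row swap: multiplier ℓ₂₁ = (3)/(-2) = -3/2, and U[2,2] = -3 - (-3/2)(3) = 3/2.
L = 
  [   1,    0]
  [-3/2,    1]
U = 
  [ -2,   3]
  [  0, 3/2]
Check row 2 of LU: [(-3/2)(-2), (-3/2)(3) + (3/2)] = [3, -3] = row 2 of A ✓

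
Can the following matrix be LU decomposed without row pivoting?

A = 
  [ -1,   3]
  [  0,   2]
Yes.
A[1,1] = -1 ≠ 0, so Gaussian elimination proceeds without a row swap: multiplier ℓ₂₁ = (0)/(-1) = 0, and U[2,2] = 2 - (0)(3) = 2.
L = 
  [  1,   0]
  [  0,   1]
U = 
  [ -1,   3]
  [  0,   2]
Check row 2 of LU: [(0)(-1), (0)(3) + 2] = [0, 2] = row 2 of A ✓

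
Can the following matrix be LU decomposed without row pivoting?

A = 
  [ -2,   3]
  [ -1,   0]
Yes.
A[1,1] = -2 ≠ 0, so Gaussian elimination proceeds without a row swap: multiplier ℓ₂₁ = (-1)/(-2) = 1/2, and U[2,2] = 0 - (1/2)(3) = -3/2.
L = 
  [  1,   0]
  [1/2,   1]
U = 
  [  -2,    3]
  [   0, -3/2]
Check row 2 of LU: [(1/2)(-2), (1/2)(3) + (-3/2)] = [-1, 0] = row 2 of A ✓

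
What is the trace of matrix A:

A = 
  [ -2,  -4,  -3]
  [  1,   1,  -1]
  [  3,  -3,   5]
4

tr(A) = -2 + 1 + 5 = 4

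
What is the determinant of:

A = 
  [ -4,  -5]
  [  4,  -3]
32

For a 2×2 matrix, det = ad - bc = (-4)(-3) - (-5)(4) = 32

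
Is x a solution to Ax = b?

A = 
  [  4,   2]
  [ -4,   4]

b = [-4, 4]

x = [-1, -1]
No

Ax = [-6, 0] ≠ b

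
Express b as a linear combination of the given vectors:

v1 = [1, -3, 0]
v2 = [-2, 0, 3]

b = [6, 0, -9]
c1 = 0, c2 = -3

b = 0·v1 + -3·v2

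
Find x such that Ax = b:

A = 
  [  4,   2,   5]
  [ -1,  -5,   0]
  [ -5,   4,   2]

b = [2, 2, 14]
Row reduce the augmented matrix [A|b]:
R2 → R2 + (1/4)·R1
R3 → R3 + (5/4)·R1
R3 → R3 + (13/9)·R2
REF = 
  [     4,      2,      5,      2]
  [     0,   -9/2,    5/4,    5/2]
  [     0,      0, 181/18,  181/9]

Back-substitution:
x₃ = (181/9) / (181/18) = 2
x₂ = (5/2 - (5/4)(2)) / (-9/2) = 0
x₁ = (2 - (2)(0) - (5)(2)) / 4 = -2

x = [-2, 0, 2]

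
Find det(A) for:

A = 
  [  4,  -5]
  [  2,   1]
For a 2×2 matrix, det = ad - bc = (4)(1) - (-5)(2) = 14

det(A) = 14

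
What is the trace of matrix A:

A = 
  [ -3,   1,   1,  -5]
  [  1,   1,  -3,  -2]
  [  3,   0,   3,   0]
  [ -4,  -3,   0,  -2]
-1

tr(A) = -3 + 1 + 3 + -2 = -1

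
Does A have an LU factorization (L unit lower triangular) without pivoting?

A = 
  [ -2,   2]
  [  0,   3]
Yes.
A[1,1] = -2 ≠ 0, so Gaussian elimination proceeds without a row swap: multiplier ℓ₂₁ = (0)/(-2) = 0, and U[2,2] = 3 - (0)(2) = 3.
L = 
  [  1,   0]
  [  0,   1]
U = 
  [ -2,   2]
  [  0,   3]
Check row 2 of LU: [(0)(-2), (0)(2) + 3] = [0, 3] = row 2 of A ✓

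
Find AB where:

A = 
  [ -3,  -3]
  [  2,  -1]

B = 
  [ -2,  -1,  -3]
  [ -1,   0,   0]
A is 2×2 and B is 2×3, so AB is 2×3. Each entry is (row of A)·(column of B):
AB[1,1] = (-3)(-2) + (-3)(-1) = 9
AB[1,2] = (-3)(-1) + (-3)(0) = 3
AB[1,3] = (-3)(-3) + (-3)(0) = 9
AB[2,1] = (2)(-2) + (-1)(-1) = -3
AB[2,2] = (2)(-1) + (-1)(0) = -2
AB[2,3] = (2)(-3) + (-1)(0) = -6

AB = 
  [  9,   3,   9]
  [ -3,  -2,  -6]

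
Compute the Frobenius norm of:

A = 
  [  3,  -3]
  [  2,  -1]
||A||_F = 4.796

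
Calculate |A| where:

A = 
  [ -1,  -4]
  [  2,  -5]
For a 2×2 matrix, det = ad - bc = (-1)(-5) - (-4)(2) = 13

det(A) = 13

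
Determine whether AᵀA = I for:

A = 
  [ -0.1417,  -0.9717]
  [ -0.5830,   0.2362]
No

AᵀA = 
  [  0.3600,   0]
  [  0,   1]
≠ I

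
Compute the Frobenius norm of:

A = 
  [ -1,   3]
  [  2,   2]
||A||_F = 4.243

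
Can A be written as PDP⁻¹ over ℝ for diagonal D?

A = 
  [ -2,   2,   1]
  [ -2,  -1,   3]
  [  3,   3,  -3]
Yes

Characteristic polynomial: det(λI - A) = λ³ + 6λ² + 3λ - 15
By the rational root theorem any rational root is an integer dividing 15; none of those is a root, so p(λ) has no rational roots and hence (being an irreducible cubic) no repeated roots.
Discriminant of the cubic: Δ = 2241
Δ > 0 ⇒ three distinct real eigenvalues: λ ≈ -4.67, -2.577, 1.247
Three distinct real eigenvalues, so A has 3 independent eigenvectors.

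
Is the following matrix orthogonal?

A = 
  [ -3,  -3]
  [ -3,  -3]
No

AᵀA = 
  [ 18,  18]
  [ 18,  18]
≠ I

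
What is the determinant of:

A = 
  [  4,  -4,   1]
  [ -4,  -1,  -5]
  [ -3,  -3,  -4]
-31

Cofactor expansion along row 1:
det(A) = (4)·((-1)(-4) - (-5)(-3)) - (-4)·((-4)(-4) - (-5)(-3)) + (1)·((-4)(-3) - (-1)(-3))
  = (4)(-11) - (-4)(1) + (1)(9)
  = -31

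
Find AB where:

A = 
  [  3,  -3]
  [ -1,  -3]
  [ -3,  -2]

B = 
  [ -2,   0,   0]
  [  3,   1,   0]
A is 3×2 and B is 2×3, so AB is 3×3. Each entry is (row of A)·(column of B):
AB[1,1] = (3)(-2) + (-3)(3) = -15
AB[1,2] = (3)(0) + (-3)(1) = -3
AB[1,3] = (3)(0) + (-3)(0) = 0
AB[2,1] = (-1)(-2) + (-3)(3) = -7
AB[2,2] = (-1)(0) + (-3)(1) = -3
AB[2,3] = (-1)(0) + (-3)(0) = 0
AB[3,1] = (-3)(-2) + (-2)(3) = 0
AB[3,2] = (-3)(0) + (-2)(1) = -2
AB[3,3] = (-3)(0) + (-2)(0) = 0

AB = 
  [-15,  -3,   0]
  [ -7,  -3,   0]
  [  0,  -2,   0]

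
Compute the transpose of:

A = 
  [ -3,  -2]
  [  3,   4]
Aᵀ = 
  [ -3,   3]
  [ -2,   4]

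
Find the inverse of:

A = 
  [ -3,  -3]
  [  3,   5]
det(A) = (-3)(5) - (-3)(3) = -6
For a 2×2 matrix, A⁻¹ = (1/det(A)) · [[d, -b], [-c, a]]
    = (-1/6) · [[5, 3], [-3, -3]]

A⁻¹ = 
  [-5/6, -1/2]
  [ 1/2,  1/2]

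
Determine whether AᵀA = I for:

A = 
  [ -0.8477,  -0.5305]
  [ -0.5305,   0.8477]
Yes

AᵀA = 
  [  1,   0]
  [  0,   1]
≈ I (equal to I up to the 4-dp rounding of the entries)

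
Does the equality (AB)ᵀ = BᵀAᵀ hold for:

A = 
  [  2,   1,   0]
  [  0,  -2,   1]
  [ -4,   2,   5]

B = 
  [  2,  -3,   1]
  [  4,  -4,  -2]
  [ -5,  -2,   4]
Yes

(AB)ᵀ = 
  [  8, -13, -25]
  [-10,   6,  -6]
  [  0,   8,  12]

BᵀAᵀ = 
  [  8, -13, -25]
  [-10,   6,  -6]
  [  0,   8,  12]

Both sides are equal — this is the standard identity (AB)ᵀ = BᵀAᵀ, which holds for all A, B.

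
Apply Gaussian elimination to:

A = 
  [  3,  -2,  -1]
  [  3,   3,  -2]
Row operations:
R2 → R2 - (1)·R1

Resulting echelon form:
REF = 
  [  3,  -2,  -1]
  [  0,   5,  -1]

Rank = 2 (number of non-zero pivot rows).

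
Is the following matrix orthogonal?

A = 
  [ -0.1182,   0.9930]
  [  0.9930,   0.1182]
Yes

AᵀA = 
  [  1,   0]
  [  0,   1]
≈ I (equal to I up to the 4-dp rounding of the entries)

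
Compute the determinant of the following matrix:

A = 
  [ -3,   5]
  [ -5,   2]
For a 2×2 matrix, det = ad - bc = (-3)(2) - (5)(-5) = 19

det(A) = 19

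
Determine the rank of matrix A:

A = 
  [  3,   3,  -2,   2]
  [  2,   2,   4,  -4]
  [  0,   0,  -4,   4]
rank(A) = 2

Row reduce:
R2 → R2 - (2/3)·R1
R3 → R3 + (3/4)·R2
REF = 
  [    3,     3,    -2,     2]
  [    0,     0,  16/3, -16/3]
  [    0,     0,     0,     0]
Pivot columns: 1, 3 → 2 pivots.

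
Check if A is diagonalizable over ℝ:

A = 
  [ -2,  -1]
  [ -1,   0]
Yes

tr(A) = -2, det(A) = -1
Characteristic polynomial: λ² - tr(A)λ + det(A) = λ² + 2λ - 1
λ² + 2λ - 1 = 0  ⇒  λ = (-2 ± √((2)² - 4·(-1)))/2 = (-2 ± √(8))/2
  = -1 + √2,  -1 - √2
Eigenvalues: -1 + √2, -1 - √2  (≈ 0.4142, -2.414)
The two irrational eigenvalues are distinct (simple), so each has alg. mult. = geom. mult. = 1.
Sum of geometric multiplicities equals n, so A has n independent eigenvectors.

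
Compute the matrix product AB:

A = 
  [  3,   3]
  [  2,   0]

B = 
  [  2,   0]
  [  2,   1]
A is 2×2 and B is 2×2, so AB is 2×2. Each entry is (row of A)·(column of B):
AB[1,1] = (3)(2) + (3)(2) = 12
AB[1,2] = (3)(0) + (3)(1) = 3
AB[2,1] = (2)(2) + (0)(2) = 4
AB[2,2] = (2)(0) + (0)(1) = 0

AB = 
  [ 12,   3]
  [  4,   0]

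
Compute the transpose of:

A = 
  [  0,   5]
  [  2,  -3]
Aᵀ = 
  [  0,   2]
  [  5,  -3]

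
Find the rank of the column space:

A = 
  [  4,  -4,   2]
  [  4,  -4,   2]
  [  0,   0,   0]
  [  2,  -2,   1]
dim(Col(A)) = 1

Row reduce:
R2 → R2 - (1)·R1
R4 → R4 - (1/2)·R1
REF = 
  [  4,  -4,   2]
  [  0,   0,   0]
  [  0,   0,   0]
  [  0,   0,   0]
Pivot columns: 1 → 1 pivot.
dim(Col(A)) = number of pivot columns = 1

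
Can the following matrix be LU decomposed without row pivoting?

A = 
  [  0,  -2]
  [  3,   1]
No.
A[1,1] = 0 but A[2,1] = 3 ≠ 0. Any LU with L unit lower triangular has (LU)[1,1] = U[1,1] and (LU)[2,1] = L[2,1]·U[1,1]; matching A forces U[1,1] = 0, which then forces (LU)[2,1] = 0 ≠ 3. A row swap (pivoting) is required.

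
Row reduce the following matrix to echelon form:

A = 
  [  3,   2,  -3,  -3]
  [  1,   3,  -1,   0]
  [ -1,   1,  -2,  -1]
Row operations:
R2 → R2 - (1/3)·R1
R3 → R3 + (1/3)·R1
R3 → R3 - (5/7)·R2

Resulting echelon form:
REF = 
  [    3,     2,    -3,    -3]
  [    0,   7/3,     0,     1]
  [    0,     0,    -3, -19/7]

Rank = 3 (number of non-zero pivot rows).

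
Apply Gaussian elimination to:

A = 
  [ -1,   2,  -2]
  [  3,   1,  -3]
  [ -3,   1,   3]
Row operations:
R2 → R2 + (3)·R1
R3 → R3 - (3)·R1
R3 → R3 + (5/7)·R2

Resulting echelon form:
REF = 
  [  -1,    2,   -2]
  [   0,    7,   -9]
  [   0,    0, 18/7]

Rank = 3 (number of non-zero pivot rows).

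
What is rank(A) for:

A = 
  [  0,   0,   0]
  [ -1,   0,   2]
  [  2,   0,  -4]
rank(A) = 1

Row reduce:
Swap R1 ↔ R2
R3 → R3 + (2)·R1
REF = 
  [ -1,   0,   2]
  [  0,   0,   0]
  [  0,   0,   0]
Pivot columns: 1 → 1 pivot.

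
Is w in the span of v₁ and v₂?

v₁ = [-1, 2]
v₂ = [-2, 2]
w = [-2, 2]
Yes

Form the augmented matrix and row-reduce:
[v₁|v₂|w] = 
  [ -1,  -2,  -2]
  [  2,   2,   2]
R2 → R2 + (2)·R1
REF = 
  [ -1,  -2,  -2]
  [  0,  -2,  -2]

No row of the form [0 0 | nonzero], so the system is consistent. Back-substitution gives c₁ = 0, c₂ = 1: w = (0)·v₁ + (1)·v₂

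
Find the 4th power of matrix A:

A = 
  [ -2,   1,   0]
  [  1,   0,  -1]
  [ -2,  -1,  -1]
A² = A·A:
A²[1,1] = (-2)(-2) + (1)(1) + (0)(-2) = 5
A²[1,2] = (-2)(1) + (1)(0) + (0)(-1) = -2
A²[1,3] = (-2)(0) + (1)(-1) + (0)(-1) = -1
A²[2,1] = (1)(-2) + (0)(1) + (-1)(-2) = 0
A²[2,2] = (1)(1) + (0)(0) + (-1)(-1) = 2
A²[2,3] = (1)(0) + (0)(-1) + (-1)(-1) = 1
A²[3,1] = (-2)(-2) + (-1)(1) + (-1)(-2) = 5
A²[3,2] = (-2)(1) + (-1)(0) + (-1)(-1) = -1
A²[3,3] = (-2)(0) + (-1)(-1) + (-1)(-1) = 2
A² = 
  [  5,  -2,  -1]
  [  0,   2,   1]
  [  5,  -1,   2]

A^3 = A^2·A:
A^3[1,1] = (5)(-2) + (-2)(1) + (-1)(-2) = -10
A^3[1,2] = (5)(1) + (-2)(0) + (-1)(-1) = 6
A^3[1,3] = (5)(0) + (-2)(-1) + (-1)(-1) = 3
A^3[2,1] = (0)(-2) + (2)(1) + (1)(-2) = 0
A^3[2,2] = (0)(1) + (2)(0) + (1)(-1) = -1
A^3[2,3] = (0)(0) + (2)(-1) + (1)(-1) = -3
A^3[3,1] = (5)(-2) + (-1)(1) + (2)(-2) = -15
A^3[3,2] = (5)(1) + (-1)(0) + (2)(-1) = 3
A^3[3,3] = (5)(0) + (-1)(-1) + (2)(-1) = -1
A^3 = 
  [-10,   6,   3]
  [  0,  -1,  -3]
  [-15,   3,  -1]

A^4 = A^3·A:
A^4[1,1] = (-10)(-2) + (6)(1) + (3)(-2) = 20
A^4[1,2] = (-10)(1) + (6)(0) + (3)(-1) = -13
A^4[1,3] = (-10)(0) + (6)(-1) + (3)(-1) = -9
A^4[2,1] = (0)(-2) + (-1)(1) + (-3)(-2) = 5
A^4[2,2] = (0)(1) + (-1)(0) + (-3)(-1) = 3
A^4[2,3] = (0)(0) + (-1)(-1) + (-3)(-1) = 4
A^4[3,1] = (-15)(-2) + (3)(1) + (-1)(-2) = 35
A^4[3,2] = (-15)(1) + (3)(0) + (-1)(-1) = -14
A^4[3,3] = (-15)(0) + (3)(-1) + (-1)(-1) = -2
A^4 = 
  [ 20, -13,  -9]
  [  5,   3,   4]
  [ 35, -14,  -2]

Therefore
A^4 = 
  [ 20, -13,  -9]
  [  5,   3,   4]
  [ 35, -14,  -2]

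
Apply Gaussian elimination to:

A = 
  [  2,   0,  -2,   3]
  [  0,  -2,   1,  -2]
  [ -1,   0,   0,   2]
Row operations:
R3 → R3 + (1/2)·R1

Resulting echelon form:
REF = 
  [  2,   0,  -2,   3]
  [  0,  -2,   1,  -2]
  [  0,   0,  -1, 7/2]

Rank = 3 (number of non-zero pivot rows).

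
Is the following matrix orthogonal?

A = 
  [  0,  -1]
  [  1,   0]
Yes

AᵀA = 
  [  1,   0]
  [  0,   1]
= I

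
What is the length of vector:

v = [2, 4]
4.472

||v||₂ = √((2)² + (4)²) = √20 = 4.472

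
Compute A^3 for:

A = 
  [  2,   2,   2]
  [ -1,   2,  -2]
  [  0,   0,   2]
A² = A·A:
A²[1,1] = (2)(2) + (2)(-1) + (2)(0) = 2
A²[1,2] = (2)(2) + (2)(2) + (2)(0) = 8
A²[1,3] = (2)(2) + (2)(-2) + (2)(2) = 4
A²[2,1] = (-1)(2) + (2)(-1) + (-2)(0) = -4
A²[2,2] = (-1)(2) + (2)(2) + (-2)(0) = 2
A²[2,3] = (-1)(2) + (2)(-2) + (-2)(2) = -10
A²[3,1] = (0)(2) + (0)(-1) + (2)(0) = 0
A²[3,2] = (0)(2) + (0)(2) + (2)(0) = 0
A²[3,3] = (0)(2) + (0)(-2) + (2)(2) = 4
A² = 
  [  2,   8,   4]
  [ -4,   2, -10]
  [  0,   0,   4]

A^3 = A^2·A:
A^3[1,1] = (2)(2) + (8)(-1) + (4)(0) = -4
A^3[1,2] = (2)(2) + (8)(2) + (4)(0) = 20
A^3[1,3] = (2)(2) + (8)(-2) + (4)(2) = -4
A^3[2,1] = (-4)(2) + (2)(-1) + (-10)(0) = -10
A^3[2,2] = (-4)(2) + (2)(2) + (-10)(0) = -4
A^3[2,3] = (-4)(2) + (2)(-2) + (-10)(2) = -32
A^3[3,1] = (0)(2) + (0)(-1) + (4)(0) = 0
A^3[3,2] = (0)(2) + (0)(2) + (4)(0) = 0
A^3[3,3] = (0)(2) + (0)(-2) + (4)(2) = 8
A^3 = 
  [ -4,  20,  -4]
  [-10,  -4, -32]
  [  0,   0,   8]

Therefore
A^3 = 
  [ -4,  20,  -4]
  [-10,  -4, -32]
  [  0,   0,   8]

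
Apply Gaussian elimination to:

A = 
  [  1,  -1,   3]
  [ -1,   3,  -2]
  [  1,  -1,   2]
Row operations:
R2 → R2 + (1)·R1
R3 → R3 - (1)·R1

Resulting echelon form:
REF = 
  [  1,  -1,   3]
  [  0,   2,   1]
  [  0,   0,  -1]

Rank = 3 (number of non-zero pivot rows).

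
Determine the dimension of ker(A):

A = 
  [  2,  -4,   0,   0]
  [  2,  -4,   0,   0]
nullity(A) = 3

Row reduce:
R2 → R2 - (1)·R1
REF = 
  [  2,  -4,   0,   0]
  [  0,   0,   0,   0]
Pivot columns: 1 → 1 pivot.
rank(A) = 1, so nullity(A) = 4 - 1 = 3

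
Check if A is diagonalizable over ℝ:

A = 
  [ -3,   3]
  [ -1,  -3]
No

tr(A) = -6, det(A) = 12
Characteristic polynomial: λ² - tr(A)λ + det(A) = λ² + 6λ + 12
λ² + 6λ + 12 = 0  ⇒  λ = (-6 ± √((6)² - 4·(12)))/2 = (-6 ± √(-12))/2
  = -3 + i√3,  -3 - i√3
Eigenvalues: -3 + i√3, -3 - i√3  (≈ -3 + 1.732i, -3 - 1.732i)
Has complex eigenvalues (not diagonalizable over ℝ).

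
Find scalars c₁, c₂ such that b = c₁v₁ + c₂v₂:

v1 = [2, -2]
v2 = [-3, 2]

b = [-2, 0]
c1 = 2, c2 = 2

b = 2·v1 + 2·v2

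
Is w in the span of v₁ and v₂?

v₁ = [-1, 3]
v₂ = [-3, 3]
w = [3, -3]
Yes

Form the augmented matrix and row-reduce:
[v₁|v₂|w] = 
  [ -1,  -3,   3]
  [  3,   3,  -3]
R2 → R2 + (3)·R1
REF = 
  [ -1,  -3,   3]
  [  0,  -6,   6]

No row of the form [0 0 | nonzero], so the system is consistent. Back-substitution gives c₁ = 0, c₂ = -1: w = (0)·v₁ + (-1)·v₂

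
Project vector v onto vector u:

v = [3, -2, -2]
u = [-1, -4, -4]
v·u = (3)(-1) + (-2)(-4) + (-2)(-4) = 13
u·u = (-1)² + (-4)² + (-4)² = 33
proj_u(v) = (v·u / u·u) × u = (13/33) × u

proj_u(v) = [-13/33, -52/33, -52/33]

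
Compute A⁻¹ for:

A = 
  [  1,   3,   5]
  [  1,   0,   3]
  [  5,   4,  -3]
det(A) = (1)·((0)(-3) - (3)(4)) - (3)·((1)(-3) - (3)(5)) + (5)·((1)(4) - (0)(5))
  = (1)(-12) - (3)(-18) + (5)(4)
  = 62
det(A) = 62 ≠ 0, so A is invertible.

Cofactors Cᵢⱼ = (-1)ⁱ⁺ʲ·Mᵢⱼ:
C = 
  [-12,  18,   4]
  [ 29, -28,  11]
  [  9,   2,  -3]

adj(A) = Cᵀ:
adj(A) = 
  [-12,  29,   9]
  [ 18, -28,   2]
  [  4,  11,  -3]

A⁻¹ = (1/62) · adj(A):
A⁻¹ = 
  [ -6/31,  29/62,   9/62]
  [  9/31, -14/31,   1/31]
  [  2/31,  11/62,  -3/62]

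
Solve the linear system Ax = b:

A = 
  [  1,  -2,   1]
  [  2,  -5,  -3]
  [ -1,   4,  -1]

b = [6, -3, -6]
Row reduce the augmented matrix [A|b]:
R2 → R2 - (2)·R1
R3 → R3 + (1)·R1
R3 → R3 + (2)·R2
REF = 
  [  1,  -2,   1,   6]
  [  0,  -1,  -5, -15]
  [  0,   0, -10, -30]

Back-substitution:
x₃ = (-30) / (-10) = 3
x₂ = (-15 - (-5)(3)) / (-1) = 0
x₁ = (6 - (-2)(0) - (1)(3)) / 1 = 3

x = [3, 0, 3]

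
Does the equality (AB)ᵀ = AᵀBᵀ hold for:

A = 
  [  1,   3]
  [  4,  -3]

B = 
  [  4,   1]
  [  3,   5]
No

(AB)ᵀ = 
  [ 13,   7]
  [ 16, -11]

AᵀBᵀ = 
  [  8,  23]
  [  9,  -6]

The two matrices differ, so (AB)ᵀ ≠ AᵀBᵀ in general. The correct identity is (AB)ᵀ = BᵀAᵀ.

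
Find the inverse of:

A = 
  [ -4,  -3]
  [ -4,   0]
det(A) = (-4)(0) - (-3)(-4) = -12
For a 2×2 matrix, A⁻¹ = (1/det(A)) · [[d, -b], [-c, a]]
    = (-1/12) · [[0, 3], [4, -4]]

A⁻¹ = 
  [   0, -1/4]
  [-1/3,  1/3]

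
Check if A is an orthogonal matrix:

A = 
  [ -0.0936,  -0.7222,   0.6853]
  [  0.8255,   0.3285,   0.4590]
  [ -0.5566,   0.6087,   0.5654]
Yes

AᵀA = 
  [  1,   0,   0.0001]
  [  0,   1,   0]
  [  0.0001,   0,   1]
≈ I (equal to I up to the 4-dp rounding of the entries)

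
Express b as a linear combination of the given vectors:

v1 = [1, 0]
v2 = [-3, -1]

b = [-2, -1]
c1 = 1, c2 = 1

b = 1·v1 + 1·v2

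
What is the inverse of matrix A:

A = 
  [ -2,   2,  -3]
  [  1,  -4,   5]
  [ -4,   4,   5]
det(A) = (-2)·((-4)(5) - (5)(4)) - (2)·((1)(5) - (5)(-4)) + (-3)·((1)(4) - (-4)(-4))
  = (-2)(-40) - (2)(25) + (-3)(-12)
  = 66
det(A) = 66 ≠ 0, so A is invertible.

Cofactors Cᵢⱼ = (-1)ⁱ⁺ʲ·Mᵢⱼ:
C = 
  [-40, -25, -12]
  [-22, -22,   0]
  [ -2,   7,   6]

adj(A) = Cᵀ:
adj(A) = 
  [-40, -22,  -2]
  [-25, -22,   7]
  [-12,   0,   6]

A⁻¹ = (1/66) · adj(A):
A⁻¹ = 
  [-20/33,   -1/3,  -1/33]
  [-25/66,   -1/3,   7/66]
  [ -2/11,      0,   1/11]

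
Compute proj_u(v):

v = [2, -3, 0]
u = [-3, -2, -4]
v·u = (2)(-3) + (-3)(-2) + (0)(-4) = 0
u·u = (-3)² + (-2)² + (-4)² = 29
proj_u(v) = (v·u / u·u) × u = (0/29) × u = (0) × u

proj_u(v) = [0, 0, 0]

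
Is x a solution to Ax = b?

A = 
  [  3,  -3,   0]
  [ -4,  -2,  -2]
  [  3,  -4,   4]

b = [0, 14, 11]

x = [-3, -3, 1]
No

Ax = [0, 16, 7] ≠ b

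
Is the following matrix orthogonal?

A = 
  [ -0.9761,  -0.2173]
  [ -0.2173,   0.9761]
Yes

AᵀA = 
  [  1,   0]
  [  0,   1]
≈ I (equal to I up to the 4-dp rounding of the entries)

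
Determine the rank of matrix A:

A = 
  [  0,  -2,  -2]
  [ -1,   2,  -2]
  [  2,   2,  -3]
rank(A) = 3

Row reduce:
Swap R1 ↔ R2
R3 → R3 + (2)·R1
R3 → R3 + (3)·R2
REF = 
  [ -1,   2,  -2]
  [  0,  -2,  -2]
  [  0,   0, -13]
Pivot columns: 1, 2, 3 → 3 pivots.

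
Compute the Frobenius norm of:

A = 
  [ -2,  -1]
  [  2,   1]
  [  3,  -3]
||A||_F = 5.292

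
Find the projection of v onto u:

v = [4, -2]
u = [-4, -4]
proj_u(v) = [1, 1]

v·u = (4)(-4) + (-2)(-4) = -8
u·u = (-4)² + (-4)² = 32
proj_u(v) = (v·u / u·u) × u = (-8/32) × u = (-1/4) × u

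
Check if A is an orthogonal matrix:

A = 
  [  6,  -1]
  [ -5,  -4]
No

AᵀA = 
  [ 61,  14]
  [ 14,  17]
≠ I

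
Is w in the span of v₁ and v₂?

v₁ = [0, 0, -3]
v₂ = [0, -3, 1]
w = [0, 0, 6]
Yes

Form the augmented matrix and row-reduce:
[v₁|v₂|w] = 
  [  0,   0,   0]
  [  0,  -3,   0]
  [ -3,   1,   6]
Swap R1 ↔ R3
REF = 
  [ -3,   1,   6]
  [  0,  -3,   0]
  [  0,   0,   0]

No row of the form [0 0 | nonzero], so the system is consistent. Back-substitution gives c₁ = -2, c₂ = 0: w = (-2)·v₁ + (0)·v₂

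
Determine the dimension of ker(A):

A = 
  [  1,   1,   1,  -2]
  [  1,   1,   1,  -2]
nullity(A) = 3

Row reduce:
R2 → R2 - (1)·R1
REF = 
  [  1,   1,   1,  -2]
  [  0,   0,   0,   0]
Pivot columns: 1 → 1 pivot.
rank(A) = 1, so nullity(A) = 4 - 1 = 3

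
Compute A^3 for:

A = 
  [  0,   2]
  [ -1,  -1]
A² = A·A:
A²[1,1] = (0)(0) + (2)(-1) = -2
A²[1,2] = (0)(2) + (2)(-1) = -2
A²[2,1] = (-1)(0) + (-1)(-1) = 1
A²[2,2] = (-1)(2) + (-1)(-1) = -1
A² = 
  [ -2,  -2]
  [  1,  -1]

A^3 = A^2·A:
A^3[1,1] = (-2)(0) + (-2)(-1) = 2
A^3[1,2] = (-2)(2) + (-2)(-1) = -2
A^3[2,1] = (1)(0) + (-1)(-1) = 1
A^3[2,2] = (1)(2) + (-1)(-1) = 3
A^3 = 
  [  2,  -2]
  [  1,   3]

Therefore
A^3 = 
  [  2,  -2]
  [  1,   3]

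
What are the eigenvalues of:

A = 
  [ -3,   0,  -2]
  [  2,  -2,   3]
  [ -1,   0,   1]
Characteristic polynomial: det(λI - A) = λ³ + 4λ² - λ - 10
Testing integer divisors of the constant term: p(-2) = 0, so (λ + 2) is a factor:
p(λ) = (λ + 2)(λ² + 2λ - 5)
λ² + 2λ - 5 = 0  ⇒  λ = (-2 ± √((2)² - 4·(-5)))/2 = (-2 ± √(24))/2
  = -1 + √6,  -1 - √6

λ = -2, -1 + √6, -1 - √6  (≈ -2, 1.449, -3.449)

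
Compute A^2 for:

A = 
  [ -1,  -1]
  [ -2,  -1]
A² = A·A:
A²[1,1] = (-1)(-1) + (-1)(-2) = 3
A²[1,2] = (-1)(-1) + (-1)(-1) = 2
A²[2,1] = (-2)(-1) + (-1)(-2) = 4
A²[2,2] = (-2)(-1) + (-1)(-1) = 3
A² = 
  [  3,   2]
  [  4,   3]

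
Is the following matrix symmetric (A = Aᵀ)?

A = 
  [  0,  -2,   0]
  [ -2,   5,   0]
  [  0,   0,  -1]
Yes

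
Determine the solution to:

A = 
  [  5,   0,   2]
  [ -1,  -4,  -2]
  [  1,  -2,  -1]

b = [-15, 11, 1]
x = [-3, -2, 0]

Row reduce the augmented matrix [A|b]:
R2 → R2 + (1/5)·R1
R3 → R3 - (1/5)·R1
R3 → R3 - (1/2)·R2
REF = 
  [   5,    0,    2,  -15]
  [   0,   -4, -8/5,    8]
  [   0,    0, -3/5,    0]

Back-substitution:
x₃ = 0 / (-3/5) = 0
x₂ = (8 - (-8/5)(0)) / (-4) = -2
x₁ = (-15 - (0)(-2) - (2)(0)) / 5 = -3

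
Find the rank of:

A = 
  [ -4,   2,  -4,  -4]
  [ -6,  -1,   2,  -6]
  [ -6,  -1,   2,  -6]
Row reduce:
R2 → R2 - (3/2)·R1
R3 → R3 - (3/2)·R1
R3 → R3 - (1)·R2
REF = 
  [ -4,   2,  -4,  -4]
  [  0,  -4,   8,   0]
  [  0,   0,   0,   0]
Pivot columns: 1, 2 → 2 pivots.

rank(A) = 2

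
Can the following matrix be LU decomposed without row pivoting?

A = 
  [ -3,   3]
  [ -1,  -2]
Yes.
A[1,1] = -3 ≠ 0, so Gaussian elimination proceeds without a row swap: multiplier ℓ₂₁ = (-1)/(-3) = 1/3, and U[2,2] = -2 - (1/3)(3) = -3.
L = 
  [  1,   0]
  [1/3,   1]
U = 
  [ -3,   3]
  [  0,  -3]
Check row 2 of LU: [(1/3)(-3), (1/3)(3) + (-3)] = [-1, -2] = row 2 of A ✓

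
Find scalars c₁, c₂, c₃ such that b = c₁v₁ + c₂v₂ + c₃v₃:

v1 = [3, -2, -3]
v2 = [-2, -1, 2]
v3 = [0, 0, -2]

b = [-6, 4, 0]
c1 = -2, c2 = 0, c3 = 3

b = -2·v1 + 0·v2 + 3·v3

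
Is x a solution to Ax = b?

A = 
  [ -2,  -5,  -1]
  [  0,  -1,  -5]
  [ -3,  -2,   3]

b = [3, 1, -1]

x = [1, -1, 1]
No

Ax = [2, -4, 2] ≠ b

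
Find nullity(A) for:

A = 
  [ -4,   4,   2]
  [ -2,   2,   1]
nullity(A) = 2

Row reduce:
R2 → R2 - (1/2)·R1
REF = 
  [ -4,   4,   2]
  [  0,   0,   0]
Pivot columns: 1 → 1 pivot.
rank(A) = 1, so nullity(A) = 3 - 1 = 2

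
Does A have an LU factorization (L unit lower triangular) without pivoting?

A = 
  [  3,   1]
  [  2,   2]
Yes.
A[1,1] = 3 ≠ 0, so Gaussian elimination proceeds without a row swap: multiplier ℓ₂₁ = (2)/(3) = 2/3, and U[2,2] = 2 - (2/3)(1) = 4/3.
L = 
  [  1,   0]
  [2/3,   1]
U = 
  [  3,   1]
  [  0, 4/3]
Check row 2 of LU: [(2/3)(3), (2/3)(1) + (4/3)] = [2, 2] = row 2 of A ✓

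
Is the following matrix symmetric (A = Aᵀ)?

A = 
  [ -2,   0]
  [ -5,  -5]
No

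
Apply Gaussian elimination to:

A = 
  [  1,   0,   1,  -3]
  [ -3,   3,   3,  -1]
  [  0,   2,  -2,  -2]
Row operations:
R2 → R2 + (3)·R1
R3 → R3 - (2/3)·R2

Resulting echelon form:
REF = 
  [   1,    0,    1,   -3]
  [   0,    3,    6,  -10]
  [   0,    0,   -6, 14/3]

Rank = 3 (number of non-zero pivot rows).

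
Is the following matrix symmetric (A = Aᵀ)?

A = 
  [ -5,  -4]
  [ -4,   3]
Yes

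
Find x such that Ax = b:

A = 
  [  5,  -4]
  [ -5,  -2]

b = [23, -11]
x = [3, -2]

Row reduce the augmented matrix [A|b]:
R2 → R2 + (1)·R1
REF = 
  [  5,  -4,  23]
  [  0,  -6,  12]

Back-substitution:
x₂ = 12 / (-6) = -2
x₁ = (23 - (-4)(-2)) / 5 = 3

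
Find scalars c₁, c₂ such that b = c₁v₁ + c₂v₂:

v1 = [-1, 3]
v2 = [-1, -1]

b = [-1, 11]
c1 = 3, c2 = -2

b = 3·v1 + -2·v2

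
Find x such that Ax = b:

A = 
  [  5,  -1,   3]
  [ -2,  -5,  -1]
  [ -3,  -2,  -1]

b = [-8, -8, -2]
x = [0, 2, -2]

Row reduce the augmented matrix [A|b]:
R2 → R2 + (2/5)·R1
R3 → R3 + (3/5)·R1
R3 → R3 - (13/27)·R2
REF = 
  [     5,     -1,      3,     -8]
  [     0,  -27/5,    1/5,  -56/5]
  [     0,      0,  19/27, -38/27]

Back-substitution:
x₃ = (-38/27) / (19/27) = -2
x₂ = (-56/5 - (1/5)(-2)) / (-27/5) = 2
x₁ = (-8 - (-1)(2) - (3)(-2)) / 5 = 0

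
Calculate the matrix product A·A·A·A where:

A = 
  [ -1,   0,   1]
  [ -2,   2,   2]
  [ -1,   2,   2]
A^4 = 
  [-13,  24,  19]
  [-62, 104,  86]
  [-67, 110,  92]

A² = A·A:
A²[1,1] = (-1)(-1) + (0)(-2) + (1)(-1) = 0
A²[1,2] = (-1)(0) + (0)(2) + (1)(2) = 2
A²[1,3] = (-1)(1) + (0)(2) + (1)(2) = 1
A²[2,1] = (-2)(-1) + (2)(-2) + (2)(-1) = -4
A²[2,2] = (-2)(0) + (2)(2) + (2)(2) = 8
A²[2,3] = (-2)(1) + (2)(2) + (2)(2) = 6
A²[3,1] = (-1)(-1) + (2)(-2) + (2)(-1) = -5
A²[3,2] = (-1)(0) + (2)(2) + (2)(2) = 8
A²[3,3] = (-1)(1) + (2)(2) + (2)(2) = 7
A² = 
  [  0,   2,   1]
  [ -4,   8,   6]
  [ -5,   8,   7]

A^3 = A^2·A:
A^3[1,1] = (0)(-1) + (2)(-2) + (1)(-1) = -5
A^3[1,2] = (0)(0) + (2)(2) + (1)(2) = 6
A^3[1,3] = (0)(1) + (2)(2) + (1)(2) = 6
A^3[2,1] = (-4)(-1) + (8)(-2) + (6)(-1) = -18
A^3[2,2] = (-4)(0) + (8)(2) + (6)(2) = 28
A^3[2,3] = (-4)(1) + (8)(2) + (6)(2) = 24
A^3[3,1] = (-5)(-1) + (8)(-2) + (7)(-1) = -18
A^3[3,2] = (-5)(0) + (8)(2) + (7)(2) = 30
A^3[3,3] = (-5)(1) + (8)(2) + (7)(2) = 25
A^3 = 
  [ -5,   6,   6]
  [-18,  28,  24]
  [-18,  30,  25]

A^4 = A^3·A:
A^4[1,1] = (-5)(-1) + (6)(-2) + (6)(-1) = -13
A^4[1,2] = (-5)(0) + (6)(2) + (6)(2) = 24
A^4[1,3] = (-5)(1) + (6)(2) + (6)(2) = 19
A^4[2,1] = (-18)(-1) + (28)(-2) + (24)(-1) = -62
A^4[2,2] = (-18)(0) + (28)(2) + (24)(2) = 104
A^4[2,3] = (-18)(1) + (28)(2) + (24)(2) = 86
A^4[3,1] = (-18)(-1) + (30)(-2) + (25)(-1) = -67
A^4[3,2] = (-18)(0) + (30)(2) + (25)(2) = 110
A^4[3,3] = (-18)(1) + (30)(2) + (25)(2) = 92
A^4 = 
  [-13,  24,  19]
  [-62, 104,  86]
  [-67, 110,  92]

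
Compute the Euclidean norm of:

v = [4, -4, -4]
6.928

||v||₂ = √((4)² + (-4)² + (-4)²) = √48 = 6.928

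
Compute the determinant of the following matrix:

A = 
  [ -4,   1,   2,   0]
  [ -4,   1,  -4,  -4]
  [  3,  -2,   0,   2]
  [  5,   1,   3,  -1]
-86

Cofactor expansion along row 1: det(A) = a₁₁M₁₁ - a₁₂M₁₂ + a₁₃M₁₃ - a₁₄M₁₄

M₁₁ = det[[1, -4, -4]; [-2, 0, 2]; [1, 3, -1]]
  = (1)·((0)(-1) - (2)(3)) - (-4)·((-2)(-1) - (2)(1)) + (-4)·((-2)(3) - (0)(1))
  = (1)(-6) - (-4)(0) + (-4)(-6)
  = 18
M₁₂ = det[[-4, -4, -4]; [3, 0, 2]; [5, 3, -1]]
  = (-4)·((0)(-1) - (2)(3)) - (-4)·((3)(-1) - (2)(5)) + (-4)·((3)(3) - (0)(5))
  = (-4)(-6) - (-4)(-13) + (-4)(9)
  = -64
M₁₃ = det[[-4, 1, -4]; [3, -2, 2]; [5, 1, -1]]
  = (-4)·((-2)(-1) - (2)(1)) - (1)·((3)(-1) - (2)(5)) + (-4)·((3)(1) - (-2)(5))
  = (-4)(0) - (1)(-13) + (-4)(13)
  = -39
M₁₄ = det[[-4, 1, -4]; [3, -2, 0]; [5, 1, 3]]
  = (-4)·((-2)(3) - (0)(1)) - (1)·((3)(3) - (0)(5)) + (-4)·((3)(1) - (-2)(5))
  = (-4)(-6) - (1)(9) + (-4)(13)
  = -37

det(A) = (-4)(18) - (1)(-64) + (2)(-39) - (0)(-37) = -86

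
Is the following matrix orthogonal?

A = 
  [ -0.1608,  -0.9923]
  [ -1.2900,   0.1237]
No

AᵀA = 
  [  1.6900,   0]
  [  0,   1]
≠ I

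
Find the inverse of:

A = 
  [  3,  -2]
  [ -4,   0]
det(A) = (3)(0) - (-2)(-4) = -8
For a 2×2 matrix, A⁻¹ = (1/det(A)) · [[d, -b], [-c, a]]
    = (-1/8) · [[0, 2], [4, 3]]

A⁻¹ = 
  [   0, -1/4]
  [-1/2, -3/8]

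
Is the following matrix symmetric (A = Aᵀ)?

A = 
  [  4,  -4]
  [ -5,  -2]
No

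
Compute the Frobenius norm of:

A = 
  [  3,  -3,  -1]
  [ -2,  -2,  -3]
||A||_F = 6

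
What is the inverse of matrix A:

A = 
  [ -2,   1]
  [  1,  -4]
det(A) = (-2)(-4) - (1)(1) = 7
For a 2×2 matrix, A⁻¹ = (1/det(A)) · [[d, -b], [-c, a]]
    = (1/7) · [[-4, -1], [-1, -2]]

A⁻¹ = 
  [-4/7, -1/7]
  [-1/7, -2/7]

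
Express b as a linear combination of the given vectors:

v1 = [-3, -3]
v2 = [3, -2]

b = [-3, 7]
c1 = -1, c2 = -2

b = -1·v1 + -2·v2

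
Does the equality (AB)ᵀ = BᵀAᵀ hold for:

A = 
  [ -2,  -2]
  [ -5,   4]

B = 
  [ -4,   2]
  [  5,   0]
Yes

(AB)ᵀ = 
  [ -2,  40]
  [ -4, -10]

BᵀAᵀ = 
  [ -2,  40]
  [ -4, -10]

Both sides are equal — this is the standard identity (AB)ᵀ = BᵀAᵀ, which holds for all A, B.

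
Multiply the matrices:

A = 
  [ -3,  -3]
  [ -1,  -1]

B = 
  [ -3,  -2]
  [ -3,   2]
A is 2×2 and B is 2×2, so AB is 2×2. Each entry is (row of A)·(column of B):
AB[1,1] = (-3)(-3) + (-3)(-3) = 18
AB[1,2] = (-3)(-2) + (-3)(2) = 0
AB[2,1] = (-1)(-3) + (-1)(-3) = 6
AB[2,2] = (-1)(-2) + (-1)(2) = 0

AB = 
  [ 18,   0]
  [  6,   0]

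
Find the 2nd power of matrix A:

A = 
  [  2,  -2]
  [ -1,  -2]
A² = A·A:
A²[1,1] = (2)(2) + (-2)(-1) = 6
A²[1,2] = (2)(-2) + (-2)(-2) = 0
A²[2,1] = (-1)(2) + (-2)(-1) = 0
A²[2,2] = (-1)(-2) + (-2)(-2) = 6
A² = 
  [  6,   0]
  [  0,   6]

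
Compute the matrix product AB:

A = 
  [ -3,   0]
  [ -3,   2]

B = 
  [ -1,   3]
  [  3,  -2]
A is 2×2 and B is 2×2, so AB is 2×2. Each entry is (row of A)·(column of B):
AB[1,1] = (-3)(-1) + (0)(3) = 3
AB[1,2] = (-3)(3) + (0)(-2) = -9
AB[2,1] = (-3)(-1) + (2)(3) = 9
AB[2,2] = (-3)(3) + (2)(-2) = -13

AB = 
  [  3,  -9]
  [  9, -13]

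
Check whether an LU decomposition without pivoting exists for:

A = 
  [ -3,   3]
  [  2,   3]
Yes.
A[1,1] = -3 ≠ 0, so Gaussian elimination proceeds without a row swap: multiplier ℓ₂₁ = (2)/(-3) = -2/3, and U[2,2] = 3 - (-2/3)(3) = 5.
L = 
  [   1,    0]
  [-2/3,    1]
U = 
  [ -3,   3]
  [  0,   5]
Check row 2 of LU: [(-2/3)(-3), (-2/3)(3) + 5] = [2, 3] = row 2 of A ✓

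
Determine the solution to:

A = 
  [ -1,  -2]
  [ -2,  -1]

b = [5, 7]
x = [-3, -1]

Row reduce the augmented matrix [A|b]:
R2 → R2 - (2)·R1
REF = 
  [ -1,  -2,   5]
  [  0,   3,  -3]

Back-substitution:
x₂ = (-3) / 3 = -1
x₁ = (5 - (-2)(-1)) / (-1) = -3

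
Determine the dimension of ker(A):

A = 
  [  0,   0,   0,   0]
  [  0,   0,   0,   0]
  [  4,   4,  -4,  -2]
nullity(A) = 3

Row reduce:
Swap R1 ↔ R3
REF = 
  [  4,   4,  -4,  -2]
  [  0,   0,   0,   0]
  [  0,   0,   0,   0]
Pivot columns: 1 → 1 pivot.
rank(A) = 1, so nullity(A) = 4 - 1 = 3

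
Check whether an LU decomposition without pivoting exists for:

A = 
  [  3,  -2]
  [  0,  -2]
Yes.
A[1,1] = 3 ≠ 0, so Gaussian elimination proceeds without a row swap: multiplier ℓ₂₁ = (0)/(3) = 0, and U[2,2] = -2 - (0)(-2) = -2.
L = 
  [  1,   0]
  [  0,   1]
U = 
  [  3,  -2]
  [  0,  -2]
Check row 2 of LU: [(0)(3), (0)(-2) + (-2)] = [0, -2] = row 2 of A ✓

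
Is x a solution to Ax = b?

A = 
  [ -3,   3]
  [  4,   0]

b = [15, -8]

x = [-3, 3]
No

Ax = [18, -12] ≠ b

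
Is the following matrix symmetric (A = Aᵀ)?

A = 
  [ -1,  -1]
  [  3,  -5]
No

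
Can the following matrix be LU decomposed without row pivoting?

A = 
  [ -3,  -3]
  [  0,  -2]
Yes.
A[1,1] = -3 ≠ 0, so Gaussian elimination proceeds without a row swap: multiplier ℓ₂₁ = (0)/(-3) = 0, and U[2,2] = -2 - (0)(-3) = -2.
L = 
  [  1,   0]
  [  0,   1]
U = 
  [ -3,  -3]
  [  0,  -2]
Check row 2 of LU: [(0)(-3), (0)(-3) + (-2)] = [0, -2] = row 2 of A ✓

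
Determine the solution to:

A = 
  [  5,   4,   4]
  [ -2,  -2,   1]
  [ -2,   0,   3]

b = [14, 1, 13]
Row reduce the augmented matrix [A|b]:
R2 → R2 + (2/5)·R1
R3 → R3 + (2/5)·R1
R3 → R3 + (4)·R2
REF = 
  [   5,    4,    4,   14]
  [   0, -2/5, 13/5, 33/5]
  [   0,    0,   15,   45]

Back-substitution:
x₃ = 45 / 15 = 3
x₂ = (33/5 - (13/5)(3)) / (-2/5) = 3
x₁ = (14 - (4)(3) - (4)(3)) / 5 = -2

x = [-2, 3, 3]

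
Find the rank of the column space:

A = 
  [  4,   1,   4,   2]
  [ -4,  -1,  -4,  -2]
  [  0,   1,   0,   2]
Row reduce:
R2 → R2 + (1)·R1
Swap R2 ↔ R3
REF = 
  [  4,   1,   4,   2]
  [  0,   1,   0,   2]
  [  0,   0,   0,   0]
Pivot columns: 1, 2 → 2 pivots.
dim(Col(A)) = number of pivot columns = 2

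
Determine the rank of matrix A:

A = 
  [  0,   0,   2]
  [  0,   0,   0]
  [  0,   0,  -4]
rank(A) = 1

Row reduce:
R3 → R3 + (2)·R1
REF = 
  [  0,   0,   2]
  [  0,   0,   0]
  [  0,   0,   0]
Pivot columns: 3 → 1 pivot.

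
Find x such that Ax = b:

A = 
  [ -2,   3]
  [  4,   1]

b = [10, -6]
Row reduce the augmented matrix [A|b]:
R2 → R2 + (2)·R1
REF = 
  [ -2,   3,  10]
  [  0,   7,  14]

Back-substitution:
x₂ = 14 / 7 = 2
x₁ = (10 - (3)(2)) / (-2) = -2

x = [-2, 2]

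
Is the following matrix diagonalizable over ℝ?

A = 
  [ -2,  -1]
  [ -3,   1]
Yes

tr(A) = -1, det(A) = -5
Characteristic polynomial: λ² - tr(A)λ + det(A) = λ² + λ - 5
λ² + λ - 5 = 0  ⇒  λ = (-1 ± √((1)² - 4·(-5)))/2 = (-1 ± √(21))/2
  = (-1 + √21)/2,  (-1 - √21)/2
Eigenvalues: (-1 + √21)/2, (-1 - √21)/2  (≈ 1.791, -2.791)
The two irrational eigenvalues are distinct (simple), so each has alg. mult. = geom. mult. = 1.
Sum of geometric multiplicities equals n, so A has n independent eigenvectors.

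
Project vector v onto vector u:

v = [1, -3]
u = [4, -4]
v·u = (1)(4) + (-3)(-4) = 16
u·u = (4)² + (-4)² = 32
proj_u(v) = (v·u / u·u) × u = (16/32) × u = (1/2) × u

proj_u(v) = [2, -2]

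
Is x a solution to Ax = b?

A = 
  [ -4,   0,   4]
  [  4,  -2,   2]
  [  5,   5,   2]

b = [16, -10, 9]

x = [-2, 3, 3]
No

Ax = [20, -8, 11] ≠ b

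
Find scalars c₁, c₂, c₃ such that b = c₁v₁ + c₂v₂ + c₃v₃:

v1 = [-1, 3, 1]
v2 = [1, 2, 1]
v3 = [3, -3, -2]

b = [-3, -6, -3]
c1 = 0, c2 = -3, c3 = 0

b = 0·v1 + -3·v2 + 0·v3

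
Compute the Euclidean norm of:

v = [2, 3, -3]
4.69

||v||₂ = √((2)² + (3)² + (-3)²) = √22 = 4.69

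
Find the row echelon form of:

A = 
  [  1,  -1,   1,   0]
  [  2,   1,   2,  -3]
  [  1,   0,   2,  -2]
Row operations:
R2 → R2 - (2)·R1
R3 → R3 - (1)·R1
R3 → R3 - (1/3)·R2

Resulting echelon form:
REF = 
  [  1,  -1,   1,   0]
  [  0,   3,   0,  -3]
  [  0,   0,   1,  -1]

Rank = 3 (number of non-zero pivot rows).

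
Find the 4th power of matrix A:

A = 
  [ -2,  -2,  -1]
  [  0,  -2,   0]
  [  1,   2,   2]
A^4 = 
  [  9,  42,   0]
  [  0,  16,   0]
  [  0, -14,   9]

A² = A·A:
A²[1,1] = (-2)(-2) + (-2)(0) + (-1)(1) = 3
A²[1,2] = (-2)(-2) + (-2)(-2) + (-1)(2) = 6
A²[1,3] = (-2)(-1) + (-2)(0) + (-1)(2) = 0
A²[2,1] = (0)(-2) + (-2)(0) + (0)(1) = 0
A²[2,2] = (0)(-2) + (-2)(-2) + (0)(2) = 4
A²[2,3] = (0)(-1) + (-2)(0) + (0)(2) = 0
A²[3,1] = (1)(-2) + (2)(0) + (2)(1) = 0
A²[3,2] = (1)(-2) + (2)(-2) + (2)(2) = -2
A²[3,3] = (1)(-1) + (2)(0) + (2)(2) = 3
A² = 
  [  3,   6,   0]
  [  0,   4,   0]
  [  0,  -2,   3]

A^3 = A^2·A:
A^3[1,1] = (3)(-2) + (6)(0) + (0)(1) = -6
A^3[1,2] = (3)(-2) + (6)(-2) + (0)(2) = -18
A^3[1,3] = (3)(-1) + (6)(0) + (0)(2) = -3
A^3[2,1] = (0)(-2) + (4)(0) + (0)(1) = 0
A^3[2,2] = (0)(-2) + (4)(-2) + (0)(2) = -8
A^3[2,3] = (0)(-1) + (4)(0) + (0)(2) = 0
A^3[3,1] = (0)(-2) + (-2)(0) + (3)(1) = 3
A^3[3,2] = (0)(-2) + (-2)(-2) + (3)(2) = 10
A^3[3,3] = (0)(-1) + (-2)(0) + (3)(2) = 6
A^3 = 
  [ -6, -18,  -3]
  [  0,  -8,   0]
  [  3,  10,   6]

A^4 = A^3·A:
A^4[1,1] = (-6)(-2) + (-18)(0) + (-3)(1) = 9
A^4[1,2] = (-6)(-2) + (-18)(-2) + (-3)(2) = 42
A^4[1,3] = (-6)(-1) + (-18)(0) + (-3)(2) = 0
A^4[2,1] = (0)(-2) + (-8)(0) + (0)(1) = 0
A^4[2,2] = (0)(-2) + (-8)(-2) + (0)(2) = 16
A^4[2,3] = (0)(-1) + (-8)(0) + (0)(2) = 0
A^4[3,1] = (3)(-2) + (10)(0) + (6)(1) = 0
A^4[3,2] = (3)(-2) + (10)(-2) + (6)(2) = -14
A^4[3,3] = (3)(-1) + (10)(0) + (6)(2) = 9
A^4 = 
  [  9,  42,   0]
  [  0,  16,   0]
  [  0, -14,   9]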